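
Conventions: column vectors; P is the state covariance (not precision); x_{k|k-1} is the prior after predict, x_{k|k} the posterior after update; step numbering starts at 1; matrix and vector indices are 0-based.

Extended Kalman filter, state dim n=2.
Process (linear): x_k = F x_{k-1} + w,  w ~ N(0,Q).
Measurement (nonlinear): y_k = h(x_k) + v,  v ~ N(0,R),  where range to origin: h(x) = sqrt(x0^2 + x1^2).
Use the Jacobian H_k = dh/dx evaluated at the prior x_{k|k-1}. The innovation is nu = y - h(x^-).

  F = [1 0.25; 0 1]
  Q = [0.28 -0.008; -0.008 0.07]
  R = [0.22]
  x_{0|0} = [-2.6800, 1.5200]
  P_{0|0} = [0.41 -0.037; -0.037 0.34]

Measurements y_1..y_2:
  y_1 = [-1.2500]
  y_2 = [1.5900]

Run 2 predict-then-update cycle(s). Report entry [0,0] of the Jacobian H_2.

step 1: x^-=[-2.3000, 1.5200]  P^-=[0.6927 0.0400; 0.0400 0.4100]  H_jac=[-0.8343 0.5513]  S=[0.7900]  K=[-0.7037; 0.2439]  nu=[-4.0069]  x^+=[0.5195, 0.5427]  P^+=[0.3016 0.1756; 0.1756 0.3630]
step 2: x^-=[0.6552, 0.5427]  P^-=[0.6921 0.2583; 0.2583 0.4330]  H_jac=[0.7701 0.6379]  S=[1.0605]  K=[0.6580; 0.4481]  nu=[0.7392]  x^+=[1.1416, 0.8740]  P^+=[0.2330 -0.0543; -0.0543 0.2201]

H_jac[0,0] = 0.7701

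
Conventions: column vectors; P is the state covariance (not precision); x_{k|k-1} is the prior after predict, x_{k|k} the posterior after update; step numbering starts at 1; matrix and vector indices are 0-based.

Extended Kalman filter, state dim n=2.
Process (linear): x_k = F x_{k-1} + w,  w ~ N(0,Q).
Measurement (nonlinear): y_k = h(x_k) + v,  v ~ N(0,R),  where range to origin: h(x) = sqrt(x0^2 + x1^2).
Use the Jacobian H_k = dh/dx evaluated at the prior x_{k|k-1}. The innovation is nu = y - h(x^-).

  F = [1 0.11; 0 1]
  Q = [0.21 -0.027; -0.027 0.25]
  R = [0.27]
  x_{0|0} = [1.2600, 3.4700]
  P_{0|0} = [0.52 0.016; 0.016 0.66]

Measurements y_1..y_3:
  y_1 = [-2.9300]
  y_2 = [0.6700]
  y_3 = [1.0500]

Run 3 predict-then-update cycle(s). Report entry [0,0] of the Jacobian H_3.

H_jac[0,0] = -0.5290

step 1: x^-=[1.6417, 3.4700]  P^-=[0.7415 0.0616; 0.0616 0.9100]  H_jac=[0.4277 0.9039]  S=[1.1968]  K=[0.3115; 0.7093]  nu=[-6.7688]  x^+=[-0.4667, -1.3313]  P^+=[0.6254 -0.2028; -0.2028 0.3078]
step 2: x^-=[-0.6132, -1.3313]  P^-=[0.7945 -0.1960; -0.1960 0.5578]  H_jac=[-0.4183 -0.9083]  S=[0.7203]  K=[-0.2143; -0.5896]  nu=[-0.7957]  x^+=[-0.4426, -0.8621]  P^+=[0.7614 -0.2870; -0.2870 0.3074]
step 3: x^-=[-0.5375, -0.8621]  P^-=[0.9120 -0.2802; -0.2802 0.5574]  H_jac=[-0.5290 -0.8486]  S=[0.6751]  K=[-0.3625; -0.4811]  nu=[0.0340]  x^+=[-0.5498, -0.8785]  P^+=[0.8233 -0.3979; -0.3979 0.4012]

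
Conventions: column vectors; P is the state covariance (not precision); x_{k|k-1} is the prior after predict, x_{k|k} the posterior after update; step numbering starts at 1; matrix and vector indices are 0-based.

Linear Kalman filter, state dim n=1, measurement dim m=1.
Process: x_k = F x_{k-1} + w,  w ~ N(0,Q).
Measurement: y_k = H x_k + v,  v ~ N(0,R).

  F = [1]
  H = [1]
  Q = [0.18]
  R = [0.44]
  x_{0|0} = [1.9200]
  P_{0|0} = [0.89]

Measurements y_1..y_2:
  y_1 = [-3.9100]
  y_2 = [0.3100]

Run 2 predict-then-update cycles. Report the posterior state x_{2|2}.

step 1: x^-=[1.9200]  P^-=[1.0700]  S=[1.5100]  K=[0.7086]  nu=[-5.8300]  x^+=[-2.2112]  P^+=[0.3118]
step 2: x^-=[-2.2112]  P^-=[0.4918]  S=[0.9318]  K=[0.5278]  nu=[2.5212]  x^+=[-0.8805]  P^+=[0.2322]

x_post = [-0.8805]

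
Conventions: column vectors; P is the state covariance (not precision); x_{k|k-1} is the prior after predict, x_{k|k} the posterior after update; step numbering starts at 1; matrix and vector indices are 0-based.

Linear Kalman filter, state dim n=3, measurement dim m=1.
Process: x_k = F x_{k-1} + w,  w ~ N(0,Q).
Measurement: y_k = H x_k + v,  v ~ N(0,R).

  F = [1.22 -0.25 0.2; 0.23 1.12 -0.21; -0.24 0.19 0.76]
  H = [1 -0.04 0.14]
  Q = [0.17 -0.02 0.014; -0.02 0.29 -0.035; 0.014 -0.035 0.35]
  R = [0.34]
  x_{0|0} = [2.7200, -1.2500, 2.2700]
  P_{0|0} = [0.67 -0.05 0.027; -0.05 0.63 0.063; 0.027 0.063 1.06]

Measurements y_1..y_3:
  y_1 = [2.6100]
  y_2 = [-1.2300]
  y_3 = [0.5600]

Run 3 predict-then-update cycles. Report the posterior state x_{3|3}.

step 1: x^-=[4.0849, -1.2511, 0.8349]  P^-=[1.2864 -0.1066 -0.0514; -0.1066 1.1045 -0.0386; -0.0514 -0.0386 1.0365]  S=[1.6430]  K=[0.7811; -0.0951; 0.0580]  nu=[-1.6418]  x^+=[2.8024, -1.0950, 0.7397]  P^+=[0.2838 0.0154 -0.1258; 0.0154 1.0896 -0.0296; -0.1258 -0.0296 1.0310]
step 2: x^-=[3.8406, -0.7372, -0.3184]  P^-=[0.6339 -0.2503 -0.0658; -0.2503 1.7513 -0.0392; -0.0658 -0.0392 1.0371]  S=[0.9991]  K=[0.6353; -0.3261; 0.0811]  nu=[-5.0555]  x^+=[0.6288, 0.9116, -0.7283]  P^+=[0.2307 -0.0433 -0.1172; -0.0433 1.6450 -0.0127; -0.1172 -0.0127 1.0306]
step 3: x^-=[0.3936, 1.3186, -0.5312]  P^-=[0.6279 -0.4947 -0.0888; -0.4947 2.4062 0.1109; -0.0888 0.1109 1.0610]  S=[1.0060]  K=[0.6314; -0.5720; 0.0550]  nu=[0.2935]  x^+=[0.5789, 1.1507, -0.5150]  P^+=[0.2268 -0.1314 -0.1237; -0.1314 2.0770 0.1425; -0.1237 0.1425 1.0579]

x_post = [0.5789, 1.1507, -0.5150]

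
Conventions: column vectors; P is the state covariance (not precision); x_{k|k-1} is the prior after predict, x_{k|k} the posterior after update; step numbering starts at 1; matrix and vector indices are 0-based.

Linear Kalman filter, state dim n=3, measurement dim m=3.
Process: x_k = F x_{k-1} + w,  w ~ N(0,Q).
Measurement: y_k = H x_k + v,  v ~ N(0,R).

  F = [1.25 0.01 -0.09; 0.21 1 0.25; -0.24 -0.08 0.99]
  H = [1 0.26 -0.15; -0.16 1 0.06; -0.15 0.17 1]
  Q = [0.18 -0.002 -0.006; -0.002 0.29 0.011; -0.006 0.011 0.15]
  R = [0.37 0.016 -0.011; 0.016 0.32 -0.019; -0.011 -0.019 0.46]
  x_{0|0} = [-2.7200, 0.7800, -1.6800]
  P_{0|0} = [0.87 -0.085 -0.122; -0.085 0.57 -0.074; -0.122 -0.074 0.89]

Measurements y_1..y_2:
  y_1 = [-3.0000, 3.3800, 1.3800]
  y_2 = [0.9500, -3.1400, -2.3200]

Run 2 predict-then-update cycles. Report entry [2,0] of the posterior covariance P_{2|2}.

step 1: x^-=[-3.2410, -0.2112, -1.0728]  P^-=[1.5721 0.0763 -0.4929; 0.0763 0.8685 0.0738; -0.4929 0.0738 1.1425]  S=[2.2083 0.0018 -0.8565; 0.0018 1.2268 0.3793; -0.8565 0.3793 1.8320]  K=[0.7529 -0.1668 -0.0042; 0.1471 0.6888 0.0408; -0.0367 -0.0232 0.6585]  nu=[0.1350, 3.1370, 2.0026]  x^+=[-3.6709, 2.0511, 0.1681]  P^+=[0.2807 0.0016 0.0348; 0.0016 0.2243 -0.0338; 0.0348 -0.0338 0.3147]
step 2: x^-=[-4.5832, 1.3222, 0.8834]  P^-=[0.6135 0.0820 -0.0754; 0.0820 0.5337 0.0287; -0.0754 0.0287 0.4649]  S=[1.0931 0.1209 -0.2088; 0.1209 0.8498 0.1416; -0.2088 0.1416 0.9823]  K=[0.6005 -0.1075 -0.0131; 0.1440 0.5850 0.0554; -0.0345 0.0055 0.4816]  nu=[5.3219, -5.2485, -4.1156]  x^+=[-0.7691, -1.2098, -1.3115]  P^+=[0.2213 0.0096 0.0210; 0.0096 0.1911 -0.0183; 0.0210 -0.0183 0.2281]

P_post[2,0] = 0.0210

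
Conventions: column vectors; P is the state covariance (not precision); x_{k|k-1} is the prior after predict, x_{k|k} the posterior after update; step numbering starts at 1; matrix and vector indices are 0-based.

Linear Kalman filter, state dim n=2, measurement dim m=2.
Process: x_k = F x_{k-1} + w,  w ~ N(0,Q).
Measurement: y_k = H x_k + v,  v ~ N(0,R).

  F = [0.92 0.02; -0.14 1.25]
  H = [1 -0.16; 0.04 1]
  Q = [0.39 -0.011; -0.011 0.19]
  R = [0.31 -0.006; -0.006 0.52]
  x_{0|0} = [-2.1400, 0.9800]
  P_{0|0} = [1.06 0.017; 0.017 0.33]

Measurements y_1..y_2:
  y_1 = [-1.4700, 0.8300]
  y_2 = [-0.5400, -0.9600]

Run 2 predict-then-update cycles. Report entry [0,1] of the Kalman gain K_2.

step 1: x^-=[-1.9492, 1.5246]  P^-=[1.2879 -0.1198; -0.1198 0.7205]  S=[1.6547 -0.1888; -0.1888 1.2329]  K=[0.7975 0.0667; -0.0772 0.5686]  nu=[0.7231, -0.6166]  x^+=[-1.4136, 1.1181]  P^+=[0.2500 0.0199; 0.0199 0.2954]
step 2: x^-=[-1.2782, 1.5956]  P^-=[0.6025 -0.0130; -0.0130 0.6494]  S=[0.9332 -0.0987; -0.0987 1.1694]  K=[0.6546 0.0648; -0.0671 0.5493]  nu=[0.9935, -2.5045]  x^+=[-0.7900, 0.1533]  P^+=[0.2060 0.0215; 0.0215 0.2852]

K[0,1] = 0.0648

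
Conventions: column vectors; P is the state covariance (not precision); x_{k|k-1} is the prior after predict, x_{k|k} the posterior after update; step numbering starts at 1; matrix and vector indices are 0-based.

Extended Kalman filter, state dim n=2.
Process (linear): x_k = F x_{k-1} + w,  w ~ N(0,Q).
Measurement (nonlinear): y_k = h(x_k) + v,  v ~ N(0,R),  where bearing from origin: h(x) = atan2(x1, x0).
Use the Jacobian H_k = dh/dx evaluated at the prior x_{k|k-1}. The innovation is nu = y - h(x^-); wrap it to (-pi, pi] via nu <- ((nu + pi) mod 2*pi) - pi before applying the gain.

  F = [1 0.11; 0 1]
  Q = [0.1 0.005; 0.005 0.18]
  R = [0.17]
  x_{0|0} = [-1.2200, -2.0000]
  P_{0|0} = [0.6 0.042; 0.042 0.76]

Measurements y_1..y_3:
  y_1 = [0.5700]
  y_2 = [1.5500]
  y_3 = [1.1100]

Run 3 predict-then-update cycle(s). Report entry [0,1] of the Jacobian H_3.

step 1: x^-=[-1.4400, -2.0000]  P^-=[0.7184 0.1306; 0.1306 0.9400]  H_jac=[0.3293 -0.2371]  S=[0.2804]  K=[0.7334; -0.6416]  nu=[2.7648]  x^+=[0.5878, -3.7738]  P^+=[0.5676 0.2625; 0.2625 0.8246]
step 2: x^-=[0.1726, -3.7738]  P^-=[0.7354 0.3582; 0.3582 1.0046]  H_jac=[0.2644 0.0121]  S=[0.2239]  K=[0.8880; 0.4774]  nu=[3.0751]  x^+=[2.9033, -2.3056]  P^+=[0.5588 0.2633; 0.2633 0.9536]
step 3: x^-=[2.6497, -2.3056]  P^-=[0.7283 0.3732; 0.3732 1.1336]  H_jac=[0.1869 0.2148]  S=[0.2777]  K=[0.7788; 1.1279]  nu=[1.8261]  x^+=[4.0719, -0.2459]  P^+=[0.5599 0.1293; 0.1293 0.7803]

H_jac[0,1] = 0.2148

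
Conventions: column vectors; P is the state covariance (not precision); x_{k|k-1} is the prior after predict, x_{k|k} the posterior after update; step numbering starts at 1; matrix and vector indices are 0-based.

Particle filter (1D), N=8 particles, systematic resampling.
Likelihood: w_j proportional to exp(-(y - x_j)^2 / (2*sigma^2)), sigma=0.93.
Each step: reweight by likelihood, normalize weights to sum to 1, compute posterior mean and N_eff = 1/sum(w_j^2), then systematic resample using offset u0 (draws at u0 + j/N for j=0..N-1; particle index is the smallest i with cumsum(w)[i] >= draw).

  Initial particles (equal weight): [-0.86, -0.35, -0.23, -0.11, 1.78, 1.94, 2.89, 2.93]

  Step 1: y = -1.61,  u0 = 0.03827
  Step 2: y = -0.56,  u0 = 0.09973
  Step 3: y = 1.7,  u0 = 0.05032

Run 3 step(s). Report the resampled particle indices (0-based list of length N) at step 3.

resampled_idx = [1, 4, 4, 5, 6, 6, 7, 7]

step 1: w=[0.4179, 0.2310, 0.1924, 0.1575, 0.0008, 0.0004, 0.0000, 0.0000]  mean=-0.4997  Neff=3.4502  idx=[0, 0, 0, 0, 1, 2, 2, 3]
step 2: w=[0.1259, 0.1259, 0.1259, 0.1259, 0.1293, 0.1245, 0.1245, 0.1180]  mean=-0.5487  Neff=7.9954  idx=[0, 1, 2, 3, 4, 5, 6, 7]
step 3: w=[0.0403, 0.0403, 0.0403, 0.0403, 0.1569, 0.2068, 0.2068, 0.2681]  mean=-0.3182  Neff=5.3026  idx=[1, 4, 4, 5, 6, 6, 7, 7]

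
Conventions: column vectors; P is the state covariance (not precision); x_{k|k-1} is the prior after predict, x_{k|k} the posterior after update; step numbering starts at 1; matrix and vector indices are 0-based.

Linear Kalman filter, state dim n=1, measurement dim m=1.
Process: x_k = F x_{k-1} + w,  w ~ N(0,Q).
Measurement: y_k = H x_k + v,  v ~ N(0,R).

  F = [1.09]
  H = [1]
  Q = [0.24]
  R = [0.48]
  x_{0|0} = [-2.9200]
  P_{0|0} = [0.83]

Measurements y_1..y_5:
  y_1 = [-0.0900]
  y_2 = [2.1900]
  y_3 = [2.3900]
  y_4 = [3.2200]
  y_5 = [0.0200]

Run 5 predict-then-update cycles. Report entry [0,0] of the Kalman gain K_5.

K[0,0] = 0.5314

step 1: x^-=[-3.1828]  P^-=[1.2261]  S=[1.7061]  K=[0.7187]  nu=[3.0928]  x^+=[-0.9601]  P^+=[0.3450]
step 2: x^-=[-1.0465]  P^-=[0.6498]  S=[1.1298]  K=[0.5752]  nu=[3.2365]  x^+=[0.8150]  P^+=[0.2761]
step 3: x^-=[0.8883]  P^-=[0.5680]  S=[1.0480]  K=[0.5420]  nu=[1.5017]  x^+=[1.7022]  P^+=[0.2602]
step 4: x^-=[1.8554]  P^-=[0.5491]  S=[1.0291]  K=[0.5336]  nu=[1.3646]  x^+=[2.5835]  P^+=[0.2561]
step 5: x^-=[2.8160]  P^-=[0.5443]  S=[1.0243]  K=[0.5314]  nu=[-2.7960]  x^+=[1.3303]  P^+=[0.2551]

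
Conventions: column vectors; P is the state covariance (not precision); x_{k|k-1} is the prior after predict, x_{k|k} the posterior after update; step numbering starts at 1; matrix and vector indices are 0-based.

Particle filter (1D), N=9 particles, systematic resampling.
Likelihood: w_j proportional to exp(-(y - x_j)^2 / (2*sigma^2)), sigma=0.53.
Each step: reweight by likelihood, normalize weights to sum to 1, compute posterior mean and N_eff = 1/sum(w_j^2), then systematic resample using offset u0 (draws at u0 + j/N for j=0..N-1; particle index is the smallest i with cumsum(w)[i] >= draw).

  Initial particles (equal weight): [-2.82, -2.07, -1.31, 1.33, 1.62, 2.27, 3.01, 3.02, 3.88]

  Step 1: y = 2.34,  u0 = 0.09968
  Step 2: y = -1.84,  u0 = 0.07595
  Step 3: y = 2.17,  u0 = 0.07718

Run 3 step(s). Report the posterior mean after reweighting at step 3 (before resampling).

post_mean = 1.6200

step 1: w=[0.0000, 0.0000, 0.0000, 0.0663, 0.1619, 0.4038, 0.1832, 0.1789, 0.0060]  mean=2.3818  Neff=3.8574  idx=[4, 4, 5, 5, 5, 6, 6, 7, 7]
step 2: w=[0.4999, 0.4999, 0.0001, 0.0001, 0.0001, 0.0000, 0.0000, 0.0000, 0.0000]  mean=1.6202  Neff=2.0009  idx=[0, 0, 0, 0, 1, 1, 1, 1, 1]
step 3: w=[0.1111, 0.1111, 0.1111, 0.1111, 0.1111, 0.1111, 0.1111, 0.1111, 0.1111]  mean=1.6200  Neff=9.0000  idx=[0, 1, 2, 3, 4, 5, 6, 7, 8]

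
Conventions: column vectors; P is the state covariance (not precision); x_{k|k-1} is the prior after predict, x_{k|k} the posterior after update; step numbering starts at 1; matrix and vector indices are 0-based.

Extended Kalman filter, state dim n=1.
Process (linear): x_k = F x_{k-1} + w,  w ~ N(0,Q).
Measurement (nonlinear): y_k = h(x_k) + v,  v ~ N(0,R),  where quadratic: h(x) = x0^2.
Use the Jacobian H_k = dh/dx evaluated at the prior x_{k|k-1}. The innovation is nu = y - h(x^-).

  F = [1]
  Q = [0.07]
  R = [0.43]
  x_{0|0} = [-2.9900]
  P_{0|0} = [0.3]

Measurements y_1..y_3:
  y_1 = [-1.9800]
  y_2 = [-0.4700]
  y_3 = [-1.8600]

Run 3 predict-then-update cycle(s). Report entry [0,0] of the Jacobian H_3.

step 1: x^-=[-2.9900]  P^-=[0.3700]  H_jac=[-5.9800]  S=[13.6613]  K=[-0.1620]  nu=[-10.9201]  x^+=[-1.2214]  P^+=[0.0116]
step 2: x^-=[-1.2214]  P^-=[0.0816]  H_jac=[-2.4427]  S=[0.9172]  K=[-0.2174]  nu=[-1.9618]  x^+=[-0.7948]  P^+=[0.0383]
step 3: x^-=[-0.7948]  P^-=[0.1083]  H_jac=[-1.5896]  S=[0.7036]  K=[-0.2446]  nu=[-2.4917]  x^+=[-0.1853]  P^+=[0.0662]

H_jac[0,0] = -1.5896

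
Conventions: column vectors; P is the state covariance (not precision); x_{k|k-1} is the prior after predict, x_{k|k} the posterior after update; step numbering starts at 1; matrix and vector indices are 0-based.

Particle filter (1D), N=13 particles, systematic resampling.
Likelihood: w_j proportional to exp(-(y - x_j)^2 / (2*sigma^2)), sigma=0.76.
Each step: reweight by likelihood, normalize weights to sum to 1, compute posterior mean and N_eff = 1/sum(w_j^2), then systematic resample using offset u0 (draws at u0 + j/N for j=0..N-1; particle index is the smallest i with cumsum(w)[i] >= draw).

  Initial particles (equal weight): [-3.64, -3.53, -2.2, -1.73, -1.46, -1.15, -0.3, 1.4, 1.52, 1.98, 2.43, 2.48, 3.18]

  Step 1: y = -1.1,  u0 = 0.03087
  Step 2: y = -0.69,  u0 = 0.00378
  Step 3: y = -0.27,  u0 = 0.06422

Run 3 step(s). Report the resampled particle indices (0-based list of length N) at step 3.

resampled_idx = [3, 4, 5, 6, 7, 8, 9, 10, 11, 11, 11, 12, 12]

step 1: w=[0.0011, 0.0017, 0.0990, 0.2001, 0.2523, 0.2816, 0.1622, 0.0013, 0.0007, 0.0001, 0.0000, 0.0000, 0.0000]  mean=-1.3116  Neff=4.5644  idx=[2, 3, 3, 3, 4, 4, 4, 5, 5, 5, 5, 6, 6]
step 2: w=[0.0170, 0.0478, 0.0478, 0.0478, 0.0730, 0.0730, 0.0730, 0.1016, 0.1016, 0.1016, 0.1016, 0.1070, 0.1070]  mean=-1.1371  Neff=11.4489  idx=[0, 2, 3, 5, 6, 7, 7, 8, 9, 10, 10, 11, 12]
step 3: w=[0.0066, 0.0263, 0.0263, 0.0488, 0.0488, 0.0851, 0.0851, 0.0851, 0.0851, 0.0851, 0.0851, 0.1662, 0.1662]  mean=-0.9351  Neff=9.5299  idx=[3, 4, 5, 6, 7, 8, 9, 10, 11, 11, 11, 12, 12]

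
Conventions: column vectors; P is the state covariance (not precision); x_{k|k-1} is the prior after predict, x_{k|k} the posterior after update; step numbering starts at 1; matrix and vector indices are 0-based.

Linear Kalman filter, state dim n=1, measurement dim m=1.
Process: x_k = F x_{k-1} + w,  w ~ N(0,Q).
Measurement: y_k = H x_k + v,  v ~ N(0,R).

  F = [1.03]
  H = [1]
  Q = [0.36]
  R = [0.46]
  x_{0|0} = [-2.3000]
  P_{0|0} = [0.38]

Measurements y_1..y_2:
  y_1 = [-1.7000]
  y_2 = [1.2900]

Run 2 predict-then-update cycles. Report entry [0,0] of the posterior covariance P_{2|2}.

step 1: x^-=[-2.3690]  P^-=[0.7631]  S=[1.2231]  K=[0.6239]  nu=[0.6690]  x^+=[-1.9516]  P^+=[0.2870]
step 2: x^-=[-2.0101]  P^-=[0.6645]  S=[1.1245]  K=[0.5909]  nu=[3.3001]  x^+=[-0.0600]  P^+=[0.2718]

P_post[0,0] = 0.2718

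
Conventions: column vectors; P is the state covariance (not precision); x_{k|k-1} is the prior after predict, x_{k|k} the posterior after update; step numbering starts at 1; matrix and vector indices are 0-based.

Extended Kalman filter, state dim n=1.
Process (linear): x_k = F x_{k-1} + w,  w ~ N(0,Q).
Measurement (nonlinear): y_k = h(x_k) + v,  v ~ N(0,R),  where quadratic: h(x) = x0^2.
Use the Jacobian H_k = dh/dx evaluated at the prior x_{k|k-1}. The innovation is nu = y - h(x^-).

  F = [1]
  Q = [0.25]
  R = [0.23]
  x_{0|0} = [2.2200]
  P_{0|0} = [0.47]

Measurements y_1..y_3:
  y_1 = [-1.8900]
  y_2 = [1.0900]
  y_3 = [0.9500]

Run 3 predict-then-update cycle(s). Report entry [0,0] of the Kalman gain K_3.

step 1: x^-=[2.2200]  P^-=[0.7200]  H_jac=[4.4400]  S=[14.4238]  K=[0.2216]  nu=[-6.8184]  x^+=[0.7088]  P^+=[0.0115]
step 2: x^-=[0.7088]  P^-=[0.2615]  H_jac=[1.4176]  S=[0.7555]  K=[0.4907]  nu=[0.5876]  x^+=[0.9971]  P^+=[0.0796]
step 3: x^-=[0.9971]  P^-=[0.3296]  H_jac=[1.9942]  S=[1.5408]  K=[0.4266]  nu=[-0.0442]  x^+=[0.9782]  P^+=[0.0492]

K[0,0] = 0.4266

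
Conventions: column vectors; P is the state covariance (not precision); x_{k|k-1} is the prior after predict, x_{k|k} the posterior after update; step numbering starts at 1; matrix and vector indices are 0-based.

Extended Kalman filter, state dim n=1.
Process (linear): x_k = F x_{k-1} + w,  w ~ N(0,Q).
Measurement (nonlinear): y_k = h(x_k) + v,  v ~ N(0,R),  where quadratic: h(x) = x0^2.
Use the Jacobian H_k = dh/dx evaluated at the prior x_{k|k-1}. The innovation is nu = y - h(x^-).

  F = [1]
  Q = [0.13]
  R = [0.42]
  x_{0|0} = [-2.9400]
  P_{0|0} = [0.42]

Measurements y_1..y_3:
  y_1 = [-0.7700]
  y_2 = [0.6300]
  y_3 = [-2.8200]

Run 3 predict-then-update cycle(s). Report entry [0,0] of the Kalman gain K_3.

step 1: x^-=[-2.9400]  P^-=[0.5500]  H_jac=[-5.8800]  S=[19.4359]  K=[-0.1664]  nu=[-9.4136]  x^+=[-1.3736]  P^+=[0.0119]
step 2: x^-=[-1.3736]  P^-=[0.1419]  H_jac=[-2.7473]  S=[1.4909]  K=[-0.2615]  nu=[-1.2569]  x^+=[-1.0450]  P^+=[0.0400]
step 3: x^-=[-1.0450]  P^-=[0.1700]  H_jac=[-2.0900]  S=[1.1625]  K=[-0.3056]  nu=[-3.9121]  x^+=[0.1505]  P^+=[0.0614]

K[0,0] = -0.3056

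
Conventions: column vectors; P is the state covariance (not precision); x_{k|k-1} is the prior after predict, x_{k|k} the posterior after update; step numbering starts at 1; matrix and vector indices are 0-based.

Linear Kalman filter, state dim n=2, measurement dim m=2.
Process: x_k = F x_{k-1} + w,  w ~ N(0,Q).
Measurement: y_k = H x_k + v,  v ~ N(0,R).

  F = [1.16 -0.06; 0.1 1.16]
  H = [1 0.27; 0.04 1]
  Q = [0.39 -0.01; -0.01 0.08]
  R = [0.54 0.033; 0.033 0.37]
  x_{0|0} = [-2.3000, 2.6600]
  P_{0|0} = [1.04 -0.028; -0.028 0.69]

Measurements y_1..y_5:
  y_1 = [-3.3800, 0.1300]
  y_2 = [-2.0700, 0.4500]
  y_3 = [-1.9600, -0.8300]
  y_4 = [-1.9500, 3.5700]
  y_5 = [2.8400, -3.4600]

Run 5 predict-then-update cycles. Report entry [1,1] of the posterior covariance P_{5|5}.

step 1: x^-=[-2.8276, 2.8556]  P^-=[1.7958 0.0251; 0.0251 1.0124]  S=[2.4232 0.4035; 0.4035 1.3872]  K=[0.7695 -0.1540; 0.0016 0.7300]  nu=[-1.3234, -2.6125]  x^+=[-3.4437, 0.9463]  P^+=[0.4236 -0.0485; -0.0485 0.2721]
step 2: x^-=[-4.0515, 0.7533]  P^-=[0.9677 -0.0448; -0.0448 0.4391]  S=[1.5155 0.1450; 0.1450 0.8071]  K=[0.6423 -0.1229; -0.0032 0.5424]  nu=[1.7781, -0.1413]  x^+=[-2.8921, 0.6710]  P^+=[0.3532 -0.0384; -0.0384 0.2021]
step 3: x^-=[-3.3950, 0.4891]  P^-=[0.8713 -0.0346; -0.0346 0.3466]  S=[1.4179 0.1265; 0.1265 0.7152]  K=[0.6176 -0.1088; -0.0015 0.4829]  nu=[1.3030, -1.1833]  x^+=[-2.4615, -0.0842]  P^+=[0.3390 -0.0334; -0.0334 0.1800]
step 4: x^-=[-2.8503, -0.3439]  P^-=[0.8514 -0.0280; -0.0280 0.3178]  S=[1.3994 0.1246; 0.1246 0.6869]  K=[0.6121 -0.1022; 0.0003 0.4610]  nu=[0.9931, 4.0279]  x^+=[-2.6540, 1.5131]  P^+=[0.3355 -0.0310; -0.0310 0.1718]
step 5: x^-=[-3.1694, 1.4898]  P^-=[0.8464 -0.0246; -0.0246 0.3073]  S=[1.3955 0.1250; 0.1250 0.6767]  K=[0.6106 -0.0991; 0.0013 0.4525]  nu=[5.6072, -4.8230]  x^+=[0.7324, -0.6850]  P^+=[0.3345 -0.0299; -0.0299 0.1686]

P_post[1,1] = 0.1686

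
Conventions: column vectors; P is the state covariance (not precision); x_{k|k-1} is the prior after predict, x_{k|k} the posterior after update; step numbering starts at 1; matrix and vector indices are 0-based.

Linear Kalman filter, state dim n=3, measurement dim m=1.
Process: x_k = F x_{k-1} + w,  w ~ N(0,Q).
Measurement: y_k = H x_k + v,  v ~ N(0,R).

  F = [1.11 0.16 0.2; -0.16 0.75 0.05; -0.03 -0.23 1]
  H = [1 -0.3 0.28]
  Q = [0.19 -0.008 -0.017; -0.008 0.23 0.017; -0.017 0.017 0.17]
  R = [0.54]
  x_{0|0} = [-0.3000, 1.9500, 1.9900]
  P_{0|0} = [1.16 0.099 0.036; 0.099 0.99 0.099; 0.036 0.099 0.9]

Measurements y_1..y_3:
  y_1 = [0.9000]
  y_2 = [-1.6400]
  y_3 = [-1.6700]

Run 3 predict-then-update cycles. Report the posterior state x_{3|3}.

x_post = [-0.7310, 1.0405, 0.1323]

step 1: x^-=[0.3770, 1.6100, 1.5505]  P^-=[1.7381 0.0102 0.1132; 0.0102 0.8019 -0.0345; 0.1132 -0.0345 1.0771]  S=[2.4978]  K=[0.7073; -0.0961; 0.1702]  nu=[0.5719]  x^+=[0.7815, 1.5550, 1.6478]  P^+=[0.4884 0.1800 -0.1875; 0.1800 0.7788 0.0064; -0.1875 0.0064 1.0047]
step 2: x^-=[1.4458, 1.1236, 1.2667]  P^-=[0.8330 0.1506 -0.1141; 0.1506 0.6434 -0.0272; -0.1141 -0.0272 1.2272]  S=[1.3775]  K=[0.5488; -0.0363; 0.1726]  nu=[-3.1034]  x^+=[-0.2572, 1.2364, 0.7312]  P^+=[0.4182 0.1780 -0.2445; 0.1780 0.6416 -0.0186; -0.2445 -0.0186 1.1861]
step 3: x^-=[0.0586, 1.0050, 0.4545]  P^-=[0.7226 0.1416 -0.1357; 0.1416 0.5643 -0.0040; -0.1357 -0.0040 1.4161]  S=[1.2642]  K=[0.5080; -0.0228; 0.2073]  nu=[-1.5543]  x^+=[-0.7310, 1.0405, 0.1323]  P^+=[0.3964 0.1562 -0.2688; 0.1562 0.5637 0.0019; -0.2688 0.0019 1.3618]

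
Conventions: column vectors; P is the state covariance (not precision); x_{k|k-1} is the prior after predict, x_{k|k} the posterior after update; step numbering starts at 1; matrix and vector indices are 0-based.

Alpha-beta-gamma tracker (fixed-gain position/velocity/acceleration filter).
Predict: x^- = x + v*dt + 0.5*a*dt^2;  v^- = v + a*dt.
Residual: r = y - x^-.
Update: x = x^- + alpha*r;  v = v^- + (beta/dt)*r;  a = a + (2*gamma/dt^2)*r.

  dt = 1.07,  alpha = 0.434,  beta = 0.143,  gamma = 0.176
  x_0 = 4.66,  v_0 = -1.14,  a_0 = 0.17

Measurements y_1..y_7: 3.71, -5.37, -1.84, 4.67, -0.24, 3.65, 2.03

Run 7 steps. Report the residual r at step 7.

resid = -6.2861

step 1: x_pred=3.5375  r=0.1725  x^+=3.6124  v^+=-0.9350  a^+=0.2230
step 2: x_pred=2.7395  r=-8.1095  x^+=-0.7800  v^+=-1.7802  a^+=-2.2703
step 3: x_pred=-3.9844  r=2.1444  x^+=-3.0537  v^+=-3.9228  a^+=-1.6109
step 4: x_pred=-8.1733  r=12.8433  x^+=-2.5993  v^+=-3.9301  a^+=2.3377
step 5: x_pred=-5.4662  r=5.2262  x^+=-3.1981  v^+=-0.7302  a^+=3.9445
step 6: x_pred=-1.7213  r=5.3713  x^+=0.6098  v^+=4.2083  a^+=5.5960
step 7: x_pred=8.3161  r=-6.2861  x^+=5.5879  v^+=9.3559  a^+=3.6633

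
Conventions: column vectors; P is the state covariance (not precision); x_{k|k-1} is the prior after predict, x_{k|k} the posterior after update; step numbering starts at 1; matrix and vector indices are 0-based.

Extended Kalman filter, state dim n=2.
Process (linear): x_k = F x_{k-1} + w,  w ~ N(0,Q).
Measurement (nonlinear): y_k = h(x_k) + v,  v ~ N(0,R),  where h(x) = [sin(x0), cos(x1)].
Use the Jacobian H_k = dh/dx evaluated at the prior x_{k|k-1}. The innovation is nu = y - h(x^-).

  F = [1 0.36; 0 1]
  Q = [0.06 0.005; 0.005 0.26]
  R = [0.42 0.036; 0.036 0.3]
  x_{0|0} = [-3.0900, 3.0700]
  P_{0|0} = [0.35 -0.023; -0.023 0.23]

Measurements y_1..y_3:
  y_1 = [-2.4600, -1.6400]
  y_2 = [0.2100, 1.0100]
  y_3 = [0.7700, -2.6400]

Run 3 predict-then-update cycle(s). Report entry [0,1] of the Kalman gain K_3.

K[0,1] = 0.2676

step 1: x^-=[-1.9848, 3.0700]  P^-=[0.4232 0.0648; 0.0648 0.4900]  H_jac=[-0.4023 0.0000; 0.0000 -0.0715]  S=[0.4885 0.0379; 0.0379 0.3025]  K=[-0.3508 0.0286; -0.0448 -0.1103]  nu=[-1.5445, -0.6426]  x^+=[-1.4614, 3.2101]  P^+=[0.3637 0.0567; 0.0567 0.4850]
step 2: x^-=[-0.3058, 3.2101]  P^-=[0.5273 0.2362; 0.2362 0.7450]  H_jac=[0.9536 0.0000; 0.0000 0.0684]  S=[0.8995 0.0514; 0.0514 0.3035]  K=[0.5614 -0.0418; 0.2432 0.1267]  nu=[0.5111, 2.0077]  x^+=[-0.1029, 3.5888]  P^+=[0.2457 0.1119; 0.1119 0.6837]
step 3: x^-=[1.1891, 3.5888]  P^-=[0.4749 0.3630; 0.3630 0.9437]  H_jac=[0.3725 0.0000; 0.0000 0.4325]  S=[0.4859 0.0945; 0.0945 0.4765]  K=[0.3120 0.2676; 0.1163 0.8335]  nu=[-0.1580, -1.7384]  x^+=[0.6745, 2.1216]  P^+=[0.3776 0.2116; 0.2116 0.5878]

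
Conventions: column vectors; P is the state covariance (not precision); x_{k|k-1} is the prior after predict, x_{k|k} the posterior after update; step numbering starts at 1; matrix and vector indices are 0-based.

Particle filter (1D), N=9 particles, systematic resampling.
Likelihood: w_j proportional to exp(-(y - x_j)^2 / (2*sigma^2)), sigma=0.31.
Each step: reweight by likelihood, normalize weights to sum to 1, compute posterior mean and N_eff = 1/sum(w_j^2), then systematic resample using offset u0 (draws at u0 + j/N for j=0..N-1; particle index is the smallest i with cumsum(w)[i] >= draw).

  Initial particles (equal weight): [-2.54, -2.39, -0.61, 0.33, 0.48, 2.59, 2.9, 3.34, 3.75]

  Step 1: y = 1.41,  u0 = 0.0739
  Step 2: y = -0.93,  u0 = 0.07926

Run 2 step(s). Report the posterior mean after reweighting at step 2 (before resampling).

step 1: w=[0.0000, 0.0000, 0.0000, 0.1636, 0.7853, 0.0505, 0.0007, 0.0000, 0.0000]  mean=0.5636  Neff=1.5481  idx=[3, 4, 4, 4, 4, 4, 4, 4, 5]
step 2: w=[0.5344, 0.0665, 0.0665, 0.0665, 0.0665, 0.0665, 0.0665, 0.0665, 0.0000]  mean=0.3998  Neff=3.1589  idx=[0, 0, 0, 0, 0, 2, 4, 5, 7]

post_mean = 0.3998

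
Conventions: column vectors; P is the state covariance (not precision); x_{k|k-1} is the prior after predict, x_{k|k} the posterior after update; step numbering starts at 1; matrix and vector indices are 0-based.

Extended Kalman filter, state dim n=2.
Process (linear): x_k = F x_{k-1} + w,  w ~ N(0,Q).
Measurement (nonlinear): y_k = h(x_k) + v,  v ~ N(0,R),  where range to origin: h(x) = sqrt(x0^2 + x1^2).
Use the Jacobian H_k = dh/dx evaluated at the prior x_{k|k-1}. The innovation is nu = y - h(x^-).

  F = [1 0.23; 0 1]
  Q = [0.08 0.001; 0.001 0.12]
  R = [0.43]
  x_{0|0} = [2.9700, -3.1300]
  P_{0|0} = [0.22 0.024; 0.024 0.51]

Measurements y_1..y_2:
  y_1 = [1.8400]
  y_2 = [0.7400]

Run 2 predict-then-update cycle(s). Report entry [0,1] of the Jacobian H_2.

step 1: x^-=[2.2501, -3.1300]  P^-=[0.3380 0.1423; 0.1423 0.6300]  H_jac=[0.5837 -0.8120]  S=[0.8256]  K=[0.0990; -0.5190]  nu=[-2.0148]  x^+=[2.0506, -2.0844]  P^+=[0.3299 0.1847; 0.1847 0.4076]
step 2: x^-=[1.5712, -2.0844]  P^-=[0.5165 0.2795; 0.2795 0.5276]  H_jac=[0.6019 -0.7985]  S=[0.6849]  K=[0.1280; -0.3696]  nu=[-1.8702]  x^+=[1.3317, -1.3932]  P^+=[0.5052 0.3119; 0.3119 0.4341]

H_jac[0,1] = -0.7985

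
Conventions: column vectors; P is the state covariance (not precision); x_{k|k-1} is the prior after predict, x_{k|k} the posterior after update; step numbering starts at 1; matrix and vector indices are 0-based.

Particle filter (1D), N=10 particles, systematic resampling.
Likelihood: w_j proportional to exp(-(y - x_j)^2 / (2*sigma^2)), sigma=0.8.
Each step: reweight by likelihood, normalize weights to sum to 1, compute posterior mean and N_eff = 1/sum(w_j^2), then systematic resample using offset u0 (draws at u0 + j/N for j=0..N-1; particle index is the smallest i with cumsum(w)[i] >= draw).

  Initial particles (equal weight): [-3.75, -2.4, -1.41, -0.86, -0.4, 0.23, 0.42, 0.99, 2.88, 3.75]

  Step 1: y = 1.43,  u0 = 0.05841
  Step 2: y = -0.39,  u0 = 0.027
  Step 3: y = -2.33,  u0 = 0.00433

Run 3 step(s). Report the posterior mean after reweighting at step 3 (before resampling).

step 1: w=[0.0000, 0.0000, 0.0009, 0.0086, 0.0378, 0.1678, 0.2329, 0.4443, 0.1000, 0.0077]  mean=0.8693  Neff=3.4324  idx=[5, 5, 6, 6, 7, 7, 7, 7, 7, 8]
step 2: w=[0.1944, 0.1944, 0.1573, 0.1573, 0.0593, 0.0593, 0.0593, 0.0593, 0.0593, 0.0001]  mean=0.5153  Neff=7.0093  idx=[0, 0, 1, 1, 2, 2, 3, 4, 6, 7]
step 3: w=[0.1833, 0.1833, 0.1833, 0.1833, 0.0833, 0.0833, 0.0833, 0.0056, 0.0056, 0.0056]  mean=0.2902  Neff=6.4377  idx=[0, 0, 1, 1, 2, 2, 3, 3, 4, 6]

post_mean = 0.2902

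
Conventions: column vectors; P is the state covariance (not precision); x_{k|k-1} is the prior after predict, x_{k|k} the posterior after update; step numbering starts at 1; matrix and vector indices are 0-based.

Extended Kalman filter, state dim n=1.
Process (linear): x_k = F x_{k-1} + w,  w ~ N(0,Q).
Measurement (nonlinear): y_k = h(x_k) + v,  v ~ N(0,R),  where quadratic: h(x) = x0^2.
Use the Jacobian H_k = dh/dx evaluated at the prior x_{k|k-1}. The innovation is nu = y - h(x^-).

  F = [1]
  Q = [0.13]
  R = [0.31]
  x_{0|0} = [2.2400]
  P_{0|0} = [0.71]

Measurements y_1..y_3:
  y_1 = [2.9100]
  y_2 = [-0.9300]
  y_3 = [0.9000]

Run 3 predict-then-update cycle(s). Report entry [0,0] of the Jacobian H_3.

H_jac[0,0] = 1.5874

step 1: x^-=[2.2400]  P^-=[0.8400]  H_jac=[4.4800]  S=[17.1691]  K=[0.2192]  nu=[-2.1076]  x^+=[1.7780]  P^+=[0.0152]
step 2: x^-=[1.7780]  P^-=[0.1452]  H_jac=[3.5561]  S=[2.1458]  K=[0.2406]  nu=[-4.0915]  x^+=[0.7937]  P^+=[0.0210]
step 3: x^-=[0.7937]  P^-=[0.1510]  H_jac=[1.5874]  S=[0.6904]  K=[0.3471]  nu=[0.2700]  x^+=[0.8874]  P^+=[0.0678]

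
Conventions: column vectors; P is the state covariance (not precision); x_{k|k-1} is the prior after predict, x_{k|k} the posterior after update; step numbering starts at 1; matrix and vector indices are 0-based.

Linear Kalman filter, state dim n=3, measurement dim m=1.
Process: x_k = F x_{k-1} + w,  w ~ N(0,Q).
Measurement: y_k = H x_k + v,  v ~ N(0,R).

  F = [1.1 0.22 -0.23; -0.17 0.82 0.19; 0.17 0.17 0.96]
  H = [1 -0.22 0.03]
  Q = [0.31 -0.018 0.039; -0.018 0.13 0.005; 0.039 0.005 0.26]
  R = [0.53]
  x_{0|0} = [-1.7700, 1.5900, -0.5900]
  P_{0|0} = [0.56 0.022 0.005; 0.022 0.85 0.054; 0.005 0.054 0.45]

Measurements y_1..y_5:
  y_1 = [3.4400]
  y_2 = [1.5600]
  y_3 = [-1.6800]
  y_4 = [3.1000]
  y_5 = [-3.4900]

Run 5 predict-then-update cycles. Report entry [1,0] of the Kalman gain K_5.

step 1: x^-=[-1.4615, 1.4926, -0.5970]  P^-=[1.0552 0.0233 0.0955; 0.0233 0.7443 0.2354; 0.0955 0.2354 0.7360]  S=[1.6143]  K=[0.6523; -0.0826; 0.0407]  nu=[5.2478]  x^+=[1.9615, 1.0589, -0.3832]  P^+=[0.3684 0.1103 0.0526; 0.1103 0.7333 0.2408; 0.0526 0.2408 0.7333]
step 2: x^-=[2.4787, 0.4620, 0.1456]  P^-=[0.8325 0.0864 0.0931; 0.0864 0.7011 0.4330; 0.0931 0.4330 1.0698]  S=[1.3592]  K=[0.6005; -0.0403; 0.0220]  nu=[-0.8215]  x^+=[1.9854, 0.4952, 0.1275]  P^+=[0.3423 0.1193 0.0751; 0.1193 0.6989 0.4342; 0.0751 0.4342 1.0692]
step 3: x^-=[2.2636, 0.0928, 0.5441]  P^-=[0.7904 0.0554 0.0710; 0.0554 0.7456 0.6467; 0.0710 0.6467 1.4486]  S=[1.3291]  K=[0.5871; -0.0671; -0.0210]  nu=[-3.9395]  x^+=[-0.0493, 0.3572, 0.6267]  P^+=[0.3323 0.1078 0.0873; 0.1078 0.7396 0.6449; 0.0873 0.6449 1.4480]
step 4: x^-=[-0.1197, 0.4203, 0.6540]  P^-=[0.7671 0.0102 0.0331; 0.0102 0.8544 0.8916; 0.0331 0.8916 1.8707]  S=[1.3259]  K=[0.5776; -0.1139; -0.0807]  nu=[3.2926]  x^+=[1.7822, 0.0453, 0.3883]  P^+=[0.3247 0.0974 0.0948; 0.0974 0.8372 0.8794; 0.0948 0.8794 1.8620]
step 5: x^-=[1.8811, -0.1920, 0.6834]  P^-=[0.7521 -0.0304 -0.0104; -0.0304 1.0103 1.1710; -0.0104 1.1710 2.3333]  S=[1.3304]  K=[0.5701; -0.1635; -0.1489]  nu=[-5.4338]  x^+=[-1.2169, 0.6963, 1.4924]  P^+=[0.3197 0.0936 0.1025; 0.0936 0.9747 1.1386; 0.1025 1.1386 2.3038]

K[1,0] = -0.1635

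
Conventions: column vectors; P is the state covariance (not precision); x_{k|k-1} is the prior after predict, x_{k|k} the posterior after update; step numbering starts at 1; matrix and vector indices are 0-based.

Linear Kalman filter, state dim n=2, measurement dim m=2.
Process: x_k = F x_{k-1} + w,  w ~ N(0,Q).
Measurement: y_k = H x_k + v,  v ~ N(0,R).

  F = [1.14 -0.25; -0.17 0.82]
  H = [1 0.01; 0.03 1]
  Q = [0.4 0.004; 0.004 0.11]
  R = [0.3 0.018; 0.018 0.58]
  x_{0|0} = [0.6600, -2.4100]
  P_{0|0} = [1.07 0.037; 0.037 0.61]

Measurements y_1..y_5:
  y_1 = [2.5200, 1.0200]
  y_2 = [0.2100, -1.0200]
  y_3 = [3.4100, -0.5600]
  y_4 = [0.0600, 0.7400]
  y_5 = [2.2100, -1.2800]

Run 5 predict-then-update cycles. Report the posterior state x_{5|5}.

step 1: x^-=[1.3549, -2.0884]  P^-=[1.8076 -0.2923; -0.2923 0.5408]  S=[2.1018 -0.2147; -0.2147 1.1049]  K=[0.8536 -0.0496; -0.0891 0.4642]  nu=[1.1860, 3.0678]  x^+=[2.2152, -0.7700]  P^+=[0.2554 -0.0210; -0.0210 0.2683]
step 2: x^-=[2.7178, -1.0079]  P^-=[0.7607 -0.1211; -0.1211 0.3036]  S=[1.0583 -0.0772; -0.0772 0.8771]  K=[0.7140 -0.0491; -0.0871 0.3344]  nu=[-2.4977, -0.0936]  x^+=[0.9389, -0.8216]  P^+=[0.2136 -0.0220; -0.0220 0.1930]
step 3: x^-=[1.2758, -0.8334]  P^-=[0.7022 -0.0985; -0.0985 0.2521]  S=[1.0002 -0.0569; -0.0569 0.8268]  K=[0.6984 -0.0456; -0.0791 0.2959]  nu=[2.1426, 0.2351]  x^+=[2.7615, -0.9333]  P^+=[0.2089 -0.0201; -0.0201 0.1708]
step 4: x^-=[3.3814, -1.2348]  P^-=[0.6936 -0.0912; -0.0912 0.2365]  S=[0.9918 -0.0500; -0.0500 0.8116]  K=[0.6962 -0.0438; -0.0752 0.2834]  nu=[-3.3091, 1.8733]  x^+=[0.9956, -0.4550]  P^+=[0.2083 -0.0191; -0.0191 0.1636]
step 5: x^-=[1.2487, -0.5423]  P^-=[0.6918 -0.0886; -0.0886 0.2313]  S=[0.9900 -0.0475; -0.0475 0.8066]  K=[0.6958 -0.0431; -0.0737 0.2791]  nu=[0.9667, -0.7751]  x^+=[1.9547, -0.8300]  P^+=[0.2081 -0.0187; -0.0187 0.1611]

x_post = [1.9547, -0.8300]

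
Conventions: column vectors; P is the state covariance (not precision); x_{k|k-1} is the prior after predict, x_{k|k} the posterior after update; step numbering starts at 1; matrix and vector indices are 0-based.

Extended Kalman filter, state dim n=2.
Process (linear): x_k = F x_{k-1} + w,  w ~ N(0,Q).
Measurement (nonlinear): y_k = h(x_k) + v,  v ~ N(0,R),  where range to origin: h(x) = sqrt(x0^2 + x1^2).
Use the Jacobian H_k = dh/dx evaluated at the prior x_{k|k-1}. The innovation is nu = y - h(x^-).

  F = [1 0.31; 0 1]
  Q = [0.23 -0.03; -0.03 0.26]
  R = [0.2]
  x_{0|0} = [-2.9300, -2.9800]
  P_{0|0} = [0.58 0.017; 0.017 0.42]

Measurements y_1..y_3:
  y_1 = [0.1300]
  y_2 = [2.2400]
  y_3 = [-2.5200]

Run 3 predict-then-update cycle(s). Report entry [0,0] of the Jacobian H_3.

step 1: x^-=[-3.8538, -2.9800]  P^-=[0.8609 0.1172; 0.1172 0.6800]  H_jac=[-0.7911 -0.6117]  S=[1.1066]  K=[-0.6802; -0.4597]  nu=[-4.7416]  x^+=[-0.6286, -0.8005]  P^+=[0.3489 -0.2288; -0.2288 0.4462]
step 2: x^-=[-0.8767, -0.8005]  P^-=[0.4799 -0.1205; -0.1205 0.7062]  H_jac=[-0.7385 -0.6743]  S=[0.6628]  K=[-0.4122; -0.5842]  nu=[1.0528]  x^+=[-1.3107, -1.4155]  P^+=[0.3673 -0.2801; -0.2801 0.4800]
step 3: x^-=[-1.7495, -1.4155]  P^-=[0.4698 -0.1613; -0.1613 0.7400]  H_jac=[-0.7774 -0.6290]  S=[0.6190]  K=[-0.4262; -0.5494]  nu=[-4.7704]  x^+=[0.2836, 1.2055]  P^+=[0.3574 -0.3062; -0.3062 0.5531]

H_jac[0,0] = -0.7774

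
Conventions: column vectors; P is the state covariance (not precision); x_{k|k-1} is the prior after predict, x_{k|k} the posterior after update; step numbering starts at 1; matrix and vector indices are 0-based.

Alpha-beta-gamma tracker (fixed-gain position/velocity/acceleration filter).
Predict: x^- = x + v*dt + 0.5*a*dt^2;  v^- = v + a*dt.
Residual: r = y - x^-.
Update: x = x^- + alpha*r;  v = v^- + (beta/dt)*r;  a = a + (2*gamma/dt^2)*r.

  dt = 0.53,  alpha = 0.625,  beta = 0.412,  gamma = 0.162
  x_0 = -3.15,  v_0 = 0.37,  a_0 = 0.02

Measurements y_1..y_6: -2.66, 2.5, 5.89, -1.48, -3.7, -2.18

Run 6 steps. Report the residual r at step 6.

step 1: x_pred=-2.9511  r=0.2911  x^+=-2.7692  v^+=0.6069  a^+=0.3558
step 2: x_pred=-2.3975  r=4.8975  x^+=0.6634  v^+=4.6026  a^+=6.0048
step 3: x_pred=3.9462  r=1.9438  x^+=5.1611  v^+=9.2962  a^+=8.2469
step 4: x_pred=11.2463  r=-12.7263  x^+=3.2924  v^+=3.7741  a^+=-6.4321
step 5: x_pred=4.3892  r=-8.0892  x^+=-0.6665  v^+=-5.9232  a^+=-15.7625
step 6: x_pred=-6.0197  r=3.8397  x^+=-3.6199  v^+=-11.2925  a^+=-11.3337

resid = 3.8397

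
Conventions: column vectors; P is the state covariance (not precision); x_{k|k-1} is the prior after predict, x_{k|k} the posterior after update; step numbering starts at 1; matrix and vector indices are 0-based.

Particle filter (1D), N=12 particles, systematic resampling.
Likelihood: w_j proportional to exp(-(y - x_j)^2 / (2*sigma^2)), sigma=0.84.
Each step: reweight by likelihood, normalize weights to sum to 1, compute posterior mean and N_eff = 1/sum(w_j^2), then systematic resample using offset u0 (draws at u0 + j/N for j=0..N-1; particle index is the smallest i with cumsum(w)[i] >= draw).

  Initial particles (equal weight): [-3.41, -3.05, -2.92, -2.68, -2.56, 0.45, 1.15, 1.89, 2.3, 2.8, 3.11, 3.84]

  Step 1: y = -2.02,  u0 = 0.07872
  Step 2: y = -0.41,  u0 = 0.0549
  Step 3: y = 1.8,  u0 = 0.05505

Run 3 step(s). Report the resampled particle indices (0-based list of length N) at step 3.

resampled_idx = [3, 4, 4, 5, 6, 7, 7, 8, 9, 10, 10, 11]

step 1: w=[0.0892, 0.1654, 0.1976, 0.2576, 0.2853, 0.0047, 0.0003, 0.0000, 0.0000, 0.0000, 0.0000, 0.0000]  mean=-2.8038  Neff=4.5022  idx=[0, 1, 1, 2, 2, 3, 3, 3, 4, 4, 4, 5]
step 2: w=[0.0021, 0.0087, 0.0087, 0.0140, 0.0140, 0.0316, 0.0316, 0.0316, 0.0460, 0.0460, 0.0460, 0.7200]  mean=-0.4246  Neff=1.8931  idx=[5, 7, 9, 11, 11, 11, 11, 11, 11, 11, 11, 11]
step 3: w=[0.0000, 0.0000, 0.0000, 0.1111, 0.1111, 0.1111, 0.1111, 0.1111, 0.1111, 0.1111, 0.1111, 0.1111]  mean=0.4500  Neff=9.0000  idx=[3, 4, 4, 5, 6, 7, 7, 8, 9, 10, 10, 11]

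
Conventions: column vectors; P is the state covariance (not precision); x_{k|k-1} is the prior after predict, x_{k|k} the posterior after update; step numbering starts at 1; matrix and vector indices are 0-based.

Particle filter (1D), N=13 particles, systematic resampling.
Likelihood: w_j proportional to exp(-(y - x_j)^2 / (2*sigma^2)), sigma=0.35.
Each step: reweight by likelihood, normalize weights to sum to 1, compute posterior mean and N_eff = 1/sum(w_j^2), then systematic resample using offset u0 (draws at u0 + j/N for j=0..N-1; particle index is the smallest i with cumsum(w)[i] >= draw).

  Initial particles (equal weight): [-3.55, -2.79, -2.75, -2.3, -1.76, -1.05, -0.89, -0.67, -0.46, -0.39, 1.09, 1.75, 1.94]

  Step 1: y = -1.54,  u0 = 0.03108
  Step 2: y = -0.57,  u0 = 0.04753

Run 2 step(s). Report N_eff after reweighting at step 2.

step 1: w=[0.0000, 0.0011, 0.0017, 0.0618, 0.5358, 0.2450, 0.1164, 0.0297, 0.0056, 0.0030, 0.0000, 0.0000, 0.0000]  mean=-1.4772  Neff=2.7368  idx=[3, 4, 4, 4, 4, 4, 4, 4, 5, 5, 5, 6, 6]
step 2: w=[0.0000, 0.0012, 0.0012, 0.0012, 0.0012, 0.0012, 0.0012, 0.0012, 0.1556, 0.1556, 0.1556, 0.2623, 0.2623]  mean=-0.9722  Neff=4.7562  idx=[8, 8, 9, 9, 10, 10, 11, 11, 11, 12, 12, 12, 12]

N_eff = 4.7562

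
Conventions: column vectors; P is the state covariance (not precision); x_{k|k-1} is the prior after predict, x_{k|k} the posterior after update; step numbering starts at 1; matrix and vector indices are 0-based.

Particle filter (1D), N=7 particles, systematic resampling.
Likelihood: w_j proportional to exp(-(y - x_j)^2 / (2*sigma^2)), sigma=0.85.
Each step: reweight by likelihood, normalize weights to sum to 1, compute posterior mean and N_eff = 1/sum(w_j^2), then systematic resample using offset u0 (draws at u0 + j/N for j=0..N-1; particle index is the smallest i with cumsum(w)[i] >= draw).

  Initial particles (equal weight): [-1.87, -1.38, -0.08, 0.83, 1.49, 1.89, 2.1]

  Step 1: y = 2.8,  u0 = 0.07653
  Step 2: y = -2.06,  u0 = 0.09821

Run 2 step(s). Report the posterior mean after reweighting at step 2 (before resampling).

step 1: w=[0.0000, 0.0000, 0.0019, 0.0413, 0.1845, 0.3412, 0.4311]  mean=1.8591  Neff=2.9586  idx=[4, 4, 5, 5, 6, 6, 6]
step 2: w=[0.4225, 0.4225, 0.0530, 0.0530, 0.0163, 0.0163, 0.0163]  mean=1.5622  Neff=2.7510  idx=[0, 0, 0, 1, 1, 1, 4]

post_mean = 1.5622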